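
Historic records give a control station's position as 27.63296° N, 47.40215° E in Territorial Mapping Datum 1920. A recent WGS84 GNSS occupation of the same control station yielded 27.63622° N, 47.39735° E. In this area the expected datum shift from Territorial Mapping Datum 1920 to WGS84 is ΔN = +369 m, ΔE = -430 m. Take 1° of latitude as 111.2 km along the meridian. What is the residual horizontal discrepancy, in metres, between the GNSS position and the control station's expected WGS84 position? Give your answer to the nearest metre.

Observed coordinate differences: Δφ = +0.00326°, Δλ = -0.00480°.
Converting to metres (1° lat = 111200 m, cos φ = 0.885937): observed ΔN = 362.5 m, observed ΔE = -472.9 m.
Subtracting the expected shift leaves a residual of 362.5 − (369) = -6.5 m north and -472.9 − (-430) = -42.9 m east.
Residual distance = √((-6.5)² + (-42.9)²) = 43.4 m.

43 m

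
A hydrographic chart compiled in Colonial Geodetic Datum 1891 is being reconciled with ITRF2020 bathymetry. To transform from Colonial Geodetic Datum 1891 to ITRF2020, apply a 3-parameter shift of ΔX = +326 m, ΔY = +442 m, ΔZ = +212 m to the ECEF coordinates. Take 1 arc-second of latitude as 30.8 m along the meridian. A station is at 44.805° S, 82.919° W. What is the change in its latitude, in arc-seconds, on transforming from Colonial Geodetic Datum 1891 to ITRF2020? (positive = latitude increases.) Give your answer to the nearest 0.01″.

sin φ = -0.704696, cos φ = 0.709509, sin λ = -0.992373, cos λ = 0.123272.
North component: ΔN = −sin φ cos λ·ΔX − sin φ sin λ·ΔY + cos φ·ΔZ = −(-0.704696)(0.123272)(326) − (-0.704696)(-0.992373)(442) + (0.709509)(212) = -130.36 m.
1° of latitude spans 3600 × 30.80 = 110880 m, so Δφ = -130.36 / 110880 × 3600 = -4.233″.

Δφ = -4.23″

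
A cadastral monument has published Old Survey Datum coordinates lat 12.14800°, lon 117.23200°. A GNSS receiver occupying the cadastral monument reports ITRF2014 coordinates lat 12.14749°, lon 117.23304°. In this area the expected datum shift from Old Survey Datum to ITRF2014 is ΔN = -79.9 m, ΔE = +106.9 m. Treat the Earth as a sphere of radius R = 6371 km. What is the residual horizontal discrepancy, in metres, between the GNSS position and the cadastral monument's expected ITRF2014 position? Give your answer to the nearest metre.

24 m

Observed coordinate differences: Δφ = -0.00051°, Δλ = +0.00104°.
Converting to metres (1° lat = 111195 m, cos φ = 0.977607): observed ΔN = -56.7 m, observed ΔE = 113.1 m.
Subtracting the expected shift leaves a residual of -56.7 − (-79.9) = 23.2 m north and 113.1 − (106.9) = 6.2 m east.
Residual distance = √(23.2² + 6.2²) = 24.0 m.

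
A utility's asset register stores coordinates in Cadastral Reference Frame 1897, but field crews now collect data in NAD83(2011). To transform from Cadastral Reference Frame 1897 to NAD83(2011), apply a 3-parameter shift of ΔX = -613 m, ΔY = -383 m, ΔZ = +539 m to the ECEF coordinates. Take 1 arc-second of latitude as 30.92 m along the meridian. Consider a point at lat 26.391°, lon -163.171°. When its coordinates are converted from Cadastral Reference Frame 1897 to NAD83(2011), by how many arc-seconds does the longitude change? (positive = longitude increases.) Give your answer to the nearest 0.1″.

Δλ = 6.8″

sin φ = 0.444494, cos φ = 0.895782, sin λ = -0.289516, cos λ = -0.957173.
East component: ΔE = −sin λ·ΔX + cos λ·ΔY = −(-0.289516)(-613) + (-0.957173)(-383) = 189.12 m.
1° of latitude spans 3600 × 30.92 = 111312 m; at latitude φ, 1° of longitude spans that × cos φ = 99711.2 m, so Δλ = 189.12 / 99711.2 × 3600 = 6.828″.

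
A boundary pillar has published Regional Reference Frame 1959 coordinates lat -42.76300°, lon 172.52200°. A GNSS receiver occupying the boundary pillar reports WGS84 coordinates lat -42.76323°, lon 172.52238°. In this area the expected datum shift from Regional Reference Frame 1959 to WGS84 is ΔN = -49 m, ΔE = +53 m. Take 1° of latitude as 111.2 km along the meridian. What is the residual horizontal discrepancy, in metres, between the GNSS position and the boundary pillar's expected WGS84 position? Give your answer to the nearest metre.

32 m

Observed coordinate differences: Δφ = -0.00023°, Δλ = +0.00038°.
Converting to metres (1° lat = 111200 m, cos φ = 0.734168): observed ΔN = -25.6 m, observed ΔE = 31.0 m.
Subtracting the expected shift leaves a residual of -25.6 − (-49) = 23.4 m north and 31.0 − (53) = -22.0 m east.
Residual distance = √(23.4² + (-22.0)²) = 32.1 m.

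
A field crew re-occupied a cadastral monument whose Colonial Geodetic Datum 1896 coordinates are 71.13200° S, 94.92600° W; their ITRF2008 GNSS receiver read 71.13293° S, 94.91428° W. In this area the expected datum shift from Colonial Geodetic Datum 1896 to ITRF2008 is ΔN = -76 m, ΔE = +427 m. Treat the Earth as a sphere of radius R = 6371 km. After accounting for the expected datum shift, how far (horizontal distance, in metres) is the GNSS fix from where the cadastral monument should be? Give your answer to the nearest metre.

28 m

Observed coordinate differences: Δφ = -0.00093°, Δλ = +0.01172°.
Converting to metres (1° lat = 111195 m, cos φ = 0.323389): observed ΔN = -103.4 m, observed ΔE = 421.4 m.
Subtracting the expected shift leaves a residual of -103.4 − (-76) = -27.4 m north and 421.4 − (427) = -5.6 m east.
Residual distance = √((-27.4)² + (-5.6)²) = 28.0 m.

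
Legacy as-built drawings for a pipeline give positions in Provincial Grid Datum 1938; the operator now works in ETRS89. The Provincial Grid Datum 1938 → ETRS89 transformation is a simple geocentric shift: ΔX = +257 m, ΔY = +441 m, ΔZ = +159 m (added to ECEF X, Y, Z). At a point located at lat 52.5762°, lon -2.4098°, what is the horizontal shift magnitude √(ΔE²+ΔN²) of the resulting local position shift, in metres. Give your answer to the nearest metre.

461 m

At φ = 52.5762°, λ = -2.4098°: sin φ = 0.794162, cos φ = 0.607706, sin λ = -0.042047, cos λ = 0.999116.
ΔE = −sin λ·ΔX + cos λ·ΔY = −(-0.042047)·(257) + (0.999116)·(441) = 451.42 m.
ΔN = −sin φ cos λ·ΔX − sin φ sin λ·ΔY + cos φ·ΔZ = −(0.794162)(0.999116)(257) − (0.794162)(-0.042047)(441) + (0.607706)(159) = -92.57 m.
Horizontal magnitude = √(ΔE² + ΔN²) = √(451.42² + (-92.57)²) = 460.81 m.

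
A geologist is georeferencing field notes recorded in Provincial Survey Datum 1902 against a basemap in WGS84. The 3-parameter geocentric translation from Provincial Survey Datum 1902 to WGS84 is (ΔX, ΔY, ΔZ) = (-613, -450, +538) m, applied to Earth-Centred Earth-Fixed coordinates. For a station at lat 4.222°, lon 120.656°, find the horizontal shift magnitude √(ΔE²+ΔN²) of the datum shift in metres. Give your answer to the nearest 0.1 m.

The local east axis at (φ, λ) is (−sin λ, cos λ, 0), so ΔE = −sin(120.656°)·(-613) + cos(120.656°)·(-450) = 756.78 m.
The local north axis is (−sin φ cos λ, −sin φ sin λ, cos φ), giving ΔN = -23.011 + 28.499 + 536.540 = 542.03 m.
Horizontal magnitude = √(ΔE² + ΔN²) = √(756.78² + 542.03²) = 930.86 m.

930.9 m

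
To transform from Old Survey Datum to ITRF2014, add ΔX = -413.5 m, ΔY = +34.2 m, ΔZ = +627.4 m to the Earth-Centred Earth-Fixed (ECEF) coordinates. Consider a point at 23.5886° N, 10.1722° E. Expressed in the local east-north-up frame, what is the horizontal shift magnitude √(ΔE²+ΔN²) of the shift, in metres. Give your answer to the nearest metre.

743 m

At φ = 23.5886°, λ = 10.1722°: sin φ = 0.400167, cos φ = 0.916442, sin λ = 0.176607, cos λ = 0.984281.
ΔE = −sin λ·ΔX + cos λ·ΔY = −(0.176607)·(-413.5) + (0.984281)·(34.2) = 106.69 m.
ΔN = −sin φ cos λ·ΔX − sin φ sin λ·ΔY + cos φ·ΔZ = −(0.400167)(0.984281)(-413.5) − (0.400167)(0.176607)(34.2) + (0.916442)(627.4) = 735.43 m.
Horizontal magnitude = √(ΔE² + ΔN²) = √(106.69² + 735.43²) = 743.13 m.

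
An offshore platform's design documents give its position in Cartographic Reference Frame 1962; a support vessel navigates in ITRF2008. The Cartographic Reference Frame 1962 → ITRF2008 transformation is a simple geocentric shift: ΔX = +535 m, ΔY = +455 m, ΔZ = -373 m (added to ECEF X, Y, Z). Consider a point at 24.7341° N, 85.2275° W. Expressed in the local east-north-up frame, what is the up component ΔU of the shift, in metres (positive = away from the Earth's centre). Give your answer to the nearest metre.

ΔU = -527 m

At φ = 24.7341°, λ = -85.2275°: sin φ = 0.418408, cos φ = 0.908259, sin λ = -0.996533, cos λ = 0.083200.
ΔU = cos φ cos λ·ΔX + cos φ sin λ·ΔY + sin φ·ΔZ = (0.908259)(0.083200)(535) + (0.908259)(-0.996533)(455) + (0.418408)(-373) = -527.46 m.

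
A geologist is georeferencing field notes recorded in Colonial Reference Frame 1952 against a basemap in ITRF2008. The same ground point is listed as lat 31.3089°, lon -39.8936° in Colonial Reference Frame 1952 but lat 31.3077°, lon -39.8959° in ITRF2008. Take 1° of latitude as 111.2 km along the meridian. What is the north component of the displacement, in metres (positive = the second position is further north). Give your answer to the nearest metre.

Δφ = 31.3077° − 31.3089° = -0.0012°; Δλ = -39.8959° − -39.8936° = -0.0023°.
ΔN = Δφ × 111200 = -133.4 m; ΔE = Δλ × 111200 × cos(31.3089°) = -0.0023 × 111200 × 0.854378 = -218.5 m.

ΔN = -133 m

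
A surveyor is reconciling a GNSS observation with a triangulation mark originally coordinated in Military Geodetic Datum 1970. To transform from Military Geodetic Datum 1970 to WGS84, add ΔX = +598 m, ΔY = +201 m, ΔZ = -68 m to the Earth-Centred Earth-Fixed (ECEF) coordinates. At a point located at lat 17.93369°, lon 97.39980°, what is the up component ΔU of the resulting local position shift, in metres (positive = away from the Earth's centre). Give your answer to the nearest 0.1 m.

ΔU = 95.4 m

The local up (radial) axis is (cos φ cos λ, cos φ sin λ, sin φ), giving ΔU = -73.276 + 189.641 − 20.938 = 95.43 m.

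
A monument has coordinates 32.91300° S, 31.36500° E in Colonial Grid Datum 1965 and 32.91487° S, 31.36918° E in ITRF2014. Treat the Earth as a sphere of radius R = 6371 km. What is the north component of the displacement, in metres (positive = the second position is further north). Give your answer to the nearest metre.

Δφ = -32.91487° − -32.91300° = -0.00187°; Δλ = 31.36918° − 31.36500° = +0.00418°.
1° along a meridian = πR/180 = 111195 m.
ΔN = Δφ × 111195 = -207.9 m; ΔE = Δλ × 111195 × cos(-32.91300°) = +0.00418 × 111195 × 0.839497 = 390.2 m.

ΔN = -208 m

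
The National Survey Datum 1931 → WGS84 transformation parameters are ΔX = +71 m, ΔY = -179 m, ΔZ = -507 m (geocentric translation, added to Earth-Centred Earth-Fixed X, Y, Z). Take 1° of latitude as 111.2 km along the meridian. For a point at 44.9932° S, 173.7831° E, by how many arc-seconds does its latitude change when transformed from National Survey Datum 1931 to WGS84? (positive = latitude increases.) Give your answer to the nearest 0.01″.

sin φ = -0.707023, cos φ = 0.707191, sin λ = 0.108293, cos λ = -0.994119.
North component: ΔN = −sin φ cos λ·ΔX − sin φ sin λ·ΔY + cos φ·ΔZ = −(-0.707023)(-0.994119)(71) − (-0.707023)(0.108293)(-179) + (0.707191)(-507) = -422.15 m.
1° of latitude spans 111200 m, so Δφ = -422.15 / 111200 × 3600 = -13.667″.

Δφ = -13.67″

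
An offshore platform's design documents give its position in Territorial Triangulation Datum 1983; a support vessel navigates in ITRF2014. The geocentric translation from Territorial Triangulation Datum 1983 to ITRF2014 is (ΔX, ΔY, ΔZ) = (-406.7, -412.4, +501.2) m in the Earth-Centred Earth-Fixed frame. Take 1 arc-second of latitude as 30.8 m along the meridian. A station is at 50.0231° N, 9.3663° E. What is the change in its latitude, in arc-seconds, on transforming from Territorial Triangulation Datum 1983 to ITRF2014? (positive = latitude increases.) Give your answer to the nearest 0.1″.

Δφ = 22.1″

sin φ = 0.766304, cos φ = 0.642479, sin λ = 0.162746, cos λ = 0.986668.
North component: ΔN = −sin φ cos λ·ΔX − sin φ sin λ·ΔY + cos φ·ΔZ = −(0.766304)(0.986668)(-406.7) − (0.766304)(0.162746)(-412.4) + (0.642479)(501.2) = 680.94 m.
1° of latitude spans 3600 × 30.80 = 110880 m, so Δφ = 680.94 / 110880 × 3600 = 22.109″.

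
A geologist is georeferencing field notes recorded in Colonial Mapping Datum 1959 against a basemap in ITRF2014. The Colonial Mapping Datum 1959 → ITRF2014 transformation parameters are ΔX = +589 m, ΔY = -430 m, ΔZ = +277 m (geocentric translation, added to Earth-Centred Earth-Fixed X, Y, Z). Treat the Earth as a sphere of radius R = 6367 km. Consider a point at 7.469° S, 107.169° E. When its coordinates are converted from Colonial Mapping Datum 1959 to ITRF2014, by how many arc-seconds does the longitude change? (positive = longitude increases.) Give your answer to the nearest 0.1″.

Δλ = -14.2″

sin φ = -0.129990, cos φ = 0.991515, sin λ = 0.955438, cos λ = -0.295191.
East component: ΔE = −sin λ·ΔX + cos λ·ΔY = −(0.955438)(589) + (-0.295191)(-430) = -435.82 m.
1° of latitude spans πR/180 = 111125 m; at latitude φ, 1° of longitude spans that × cos φ = 110182.3 m, so Δλ = -435.82 / 110182.3 × 3600 = -14.240″.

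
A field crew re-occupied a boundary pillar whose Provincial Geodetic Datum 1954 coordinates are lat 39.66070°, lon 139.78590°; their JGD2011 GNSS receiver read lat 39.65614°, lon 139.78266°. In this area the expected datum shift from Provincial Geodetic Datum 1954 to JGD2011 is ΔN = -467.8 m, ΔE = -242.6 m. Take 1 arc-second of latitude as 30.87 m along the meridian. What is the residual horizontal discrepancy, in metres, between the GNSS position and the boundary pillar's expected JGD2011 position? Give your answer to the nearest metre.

Observed coordinate differences: Δφ = -0.00456°, Δλ = -0.00324°.
Converting to metres (1° lat = 111132 m, cos φ = 0.769838): observed ΔN = -506.8 m, observed ΔE = -277.2 m.
Subtracting the expected shift leaves a residual of -506.8 − (-467.8) = -39.0 m north and -277.2 − (-242.6) = -34.6 m east.
Residual distance = √((-39.0)² + (-34.6)²) = 52.1 m.

52 m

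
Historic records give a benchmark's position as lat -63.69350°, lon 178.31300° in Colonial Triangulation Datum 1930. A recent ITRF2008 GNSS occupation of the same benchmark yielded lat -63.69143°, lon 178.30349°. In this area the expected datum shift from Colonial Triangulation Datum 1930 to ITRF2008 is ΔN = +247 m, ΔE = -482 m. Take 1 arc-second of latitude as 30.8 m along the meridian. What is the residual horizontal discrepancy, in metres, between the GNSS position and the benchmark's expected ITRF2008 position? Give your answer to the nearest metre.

Observed coordinate differences: Δφ = +0.00207°, Δλ = -0.00951°.
Converting to metres (1° lat = 110880 m, cos φ = 0.443173): observed ΔN = 229.5 m, observed ΔE = -467.3 m.
Subtracting the expected shift leaves a residual of 229.5 − (247) = -17.5 m north and -467.3 − (-482) = 14.7 m east.
Residual distance = √((-17.5)² + 14.7²) = 22.8 m.

23 m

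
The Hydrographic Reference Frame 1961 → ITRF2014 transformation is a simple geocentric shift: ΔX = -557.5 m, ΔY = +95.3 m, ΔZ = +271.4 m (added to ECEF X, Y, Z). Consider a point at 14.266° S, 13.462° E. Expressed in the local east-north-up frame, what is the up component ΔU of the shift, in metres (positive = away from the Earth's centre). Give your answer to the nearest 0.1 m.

The local up (radial) axis is (cos φ cos λ, cos φ sin λ, sin φ), giving ΔU = -525.463 + 21.502 − 66.879 = -570.84 m.

ΔU = -570.8 m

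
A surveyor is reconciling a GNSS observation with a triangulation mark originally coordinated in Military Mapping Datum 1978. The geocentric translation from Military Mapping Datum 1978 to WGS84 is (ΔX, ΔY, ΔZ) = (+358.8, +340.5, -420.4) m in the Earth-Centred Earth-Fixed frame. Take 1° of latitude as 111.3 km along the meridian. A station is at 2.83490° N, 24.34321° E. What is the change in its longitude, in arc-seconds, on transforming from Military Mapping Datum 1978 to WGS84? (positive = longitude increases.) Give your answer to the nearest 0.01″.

Δλ = 5.26″

sin φ = 0.049458, cos φ = 0.998776, sin λ = 0.412202, cos λ = 0.911093.
East component: ΔE = −sin λ·ΔX + cos λ·ΔY = −(0.412202)(358.8) + (0.911093)(340.5) = 162.33 m.
1° of latitude spans 111300 m; at latitude φ, 1° of longitude spans that × cos φ = 111163.8 m, so Δλ = 162.33 / 111163.8 × 3600 = 5.257″.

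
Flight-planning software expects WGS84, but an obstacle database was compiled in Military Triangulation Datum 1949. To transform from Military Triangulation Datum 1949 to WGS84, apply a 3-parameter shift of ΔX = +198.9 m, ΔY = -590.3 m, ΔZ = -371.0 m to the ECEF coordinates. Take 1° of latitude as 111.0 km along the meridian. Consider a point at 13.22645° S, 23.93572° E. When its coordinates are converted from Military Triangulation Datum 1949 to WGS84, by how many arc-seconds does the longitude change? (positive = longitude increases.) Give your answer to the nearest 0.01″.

Δλ = -20.66″

sin φ = -0.228800, cos φ = 0.973473, sin λ = 0.405711, cos λ = 0.914001.
East component: ΔE = −sin λ·ΔX + cos λ·ΔY = −(0.405711)(198.9) + (0.914001)(-590.3) = -620.23 m.
1° of latitude spans 111000 m; at latitude φ, 1° of longitude spans that × cos φ = 108055.5 m, so Δλ = -620.23 / 108055.5 × 3600 = -20.664″.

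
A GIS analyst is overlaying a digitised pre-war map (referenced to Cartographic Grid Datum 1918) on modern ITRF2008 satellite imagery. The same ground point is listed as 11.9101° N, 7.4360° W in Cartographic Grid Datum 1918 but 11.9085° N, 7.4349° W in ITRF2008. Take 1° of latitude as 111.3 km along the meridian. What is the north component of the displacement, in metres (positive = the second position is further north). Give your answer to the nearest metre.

ΔN = -178 m

Δφ = 11.9085° − 11.9101° = -0.0016°; Δλ = -7.4349° − -7.4360° = +0.0011°.
ΔN = Δφ × 111300 = -178.1 m; ΔE = Δλ × 111300 × cos(11.9101°) = +0.0011 × 111300 × 0.978473 = 119.8 m.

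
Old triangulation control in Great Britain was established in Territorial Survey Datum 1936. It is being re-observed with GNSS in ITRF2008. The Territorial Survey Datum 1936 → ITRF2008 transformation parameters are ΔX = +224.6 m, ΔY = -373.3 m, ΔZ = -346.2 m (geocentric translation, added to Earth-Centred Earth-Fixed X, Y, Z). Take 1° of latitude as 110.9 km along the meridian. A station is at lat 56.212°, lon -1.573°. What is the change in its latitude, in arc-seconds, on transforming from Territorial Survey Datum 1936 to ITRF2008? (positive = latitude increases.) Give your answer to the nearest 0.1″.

Δφ = -12.6″

sin φ = 0.831101, cos φ = 0.556122, sin λ = -0.027451, cos λ = 0.999623.
North component: ΔN = −sin φ cos λ·ΔX − sin φ sin λ·ΔY + cos φ·ΔZ = −(0.831101)(0.999623)(224.6) − (0.831101)(-0.027451)(-373.3) + (0.556122)(-346.2) = -387.64 m.
1° of latitude spans 110900 m, so Δφ = -387.64 / 110900 × 3600 = -12.583″.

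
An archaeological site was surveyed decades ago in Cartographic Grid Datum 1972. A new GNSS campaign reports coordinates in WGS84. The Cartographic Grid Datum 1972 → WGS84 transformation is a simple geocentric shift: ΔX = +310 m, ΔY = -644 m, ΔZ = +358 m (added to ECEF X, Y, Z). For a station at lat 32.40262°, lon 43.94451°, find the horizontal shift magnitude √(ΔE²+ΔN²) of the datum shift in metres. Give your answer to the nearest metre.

The local east axis at (φ, λ) is (−sin λ, cos λ, 0), so ΔE = −sin(43.94451°)·310 + cos(43.94451°)·(-644) = -678.82 m.
The local north axis is (−sin φ cos λ, −sin φ sin λ, cos φ), giving ΔN = -119.607 + 239.484 + 302.261 = 422.14 m.
Horizontal magnitude = √(ΔE² + ΔN²) = √((-678.82)² + 422.14²) = 799.37 m.

799 m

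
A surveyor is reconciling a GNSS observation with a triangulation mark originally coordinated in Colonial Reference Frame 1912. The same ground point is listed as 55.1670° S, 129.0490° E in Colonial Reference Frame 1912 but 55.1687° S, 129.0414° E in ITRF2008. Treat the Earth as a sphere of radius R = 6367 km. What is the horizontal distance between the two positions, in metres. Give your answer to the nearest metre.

518 m

Δφ = -55.1687° − -55.1670° = -0.0017°; Δλ = 129.0414° − 129.0490° = -0.0076°.
1° along a meridian = πR/180 = 111125 m.
ΔN = Δφ × 111125 = -188.9 m; ΔE = Δλ × 111125 × cos(-55.1670°) = -0.0076 × 111125 × 0.571186 = -482.4 m.
Distance = √(ΔE² + ΔN²) = √((-482.4)² + (-188.9)²) = 518.1 m.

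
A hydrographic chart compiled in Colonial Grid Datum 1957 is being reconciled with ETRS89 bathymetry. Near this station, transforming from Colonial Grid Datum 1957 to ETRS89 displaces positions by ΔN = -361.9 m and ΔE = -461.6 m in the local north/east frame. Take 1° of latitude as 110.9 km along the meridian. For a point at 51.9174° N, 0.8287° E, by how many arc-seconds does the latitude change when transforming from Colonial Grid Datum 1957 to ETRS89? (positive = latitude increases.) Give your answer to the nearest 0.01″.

1° of latitude = 110.9 km, so Δφ = -361.9 / 110900 = -0.0032633° = -11.748″.

Δφ = -11.75″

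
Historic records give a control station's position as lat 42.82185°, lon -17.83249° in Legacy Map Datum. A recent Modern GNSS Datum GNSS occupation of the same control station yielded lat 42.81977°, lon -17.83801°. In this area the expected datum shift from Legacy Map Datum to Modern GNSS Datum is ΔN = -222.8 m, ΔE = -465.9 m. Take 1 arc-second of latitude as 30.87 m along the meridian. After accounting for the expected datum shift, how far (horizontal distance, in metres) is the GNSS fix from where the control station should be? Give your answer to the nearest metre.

Observed coordinate differences: Δφ = -0.00208°, Δλ = -0.00552°.
Converting to metres (1° lat = 111132 m, cos φ = 0.733471): observed ΔN = -231.2 m, observed ΔE = -449.9 m.
Subtracting the expected shift leaves a residual of -231.2 − (-222.8) = -8.4 m north and -449.9 − (-465.9) = 16.0 m east.
Residual distance = √((-8.4)² + 16.0²) = 18.0 m.

18 m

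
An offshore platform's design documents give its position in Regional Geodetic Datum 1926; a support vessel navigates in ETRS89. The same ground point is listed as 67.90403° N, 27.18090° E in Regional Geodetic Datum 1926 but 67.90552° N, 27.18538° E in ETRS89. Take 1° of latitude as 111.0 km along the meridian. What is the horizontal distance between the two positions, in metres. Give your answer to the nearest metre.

Δφ = 67.90552° − 67.90403° = +0.00149°; Δλ = 27.18538° − 27.18090° = +0.00448°.
ΔN = Δφ × 111000 = 165.4 m; ΔE = Δλ × 111000 × cos(67.90403°) = +0.00448 × 111000 × 0.376159 = 187.1 m.
Distance = √(ΔE² + ΔN²) = √(187.1² + 165.4²) = 249.7 m.

250 m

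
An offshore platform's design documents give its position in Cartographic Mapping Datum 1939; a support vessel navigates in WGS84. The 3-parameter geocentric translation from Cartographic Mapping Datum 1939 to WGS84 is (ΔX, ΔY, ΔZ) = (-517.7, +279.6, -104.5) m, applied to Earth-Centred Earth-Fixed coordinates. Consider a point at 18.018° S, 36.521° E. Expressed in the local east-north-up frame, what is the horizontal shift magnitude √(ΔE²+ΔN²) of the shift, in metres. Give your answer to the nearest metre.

At φ = -18.018°, λ = 36.521°: sin φ = -0.309316, cos φ = 0.950959, sin λ = 0.595117, cos λ = 0.803639.
ΔE = −sin λ·ΔX + cos λ·ΔY = −(0.595117)·(-517.7) + (0.803639)·(279.6) = 532.79 m.
ΔN = −sin φ cos λ·ΔX − sin φ sin λ·ΔY + cos φ·ΔZ = −(-0.309316)(0.803639)(-517.7) − (-0.309316)(0.595117)(279.6) + (0.950959)(-104.5) = -176.60 m.
Horizontal magnitude = √(ΔE² + ΔN²) = √(532.79² + (-176.60)²) = 561.29 m.

561 m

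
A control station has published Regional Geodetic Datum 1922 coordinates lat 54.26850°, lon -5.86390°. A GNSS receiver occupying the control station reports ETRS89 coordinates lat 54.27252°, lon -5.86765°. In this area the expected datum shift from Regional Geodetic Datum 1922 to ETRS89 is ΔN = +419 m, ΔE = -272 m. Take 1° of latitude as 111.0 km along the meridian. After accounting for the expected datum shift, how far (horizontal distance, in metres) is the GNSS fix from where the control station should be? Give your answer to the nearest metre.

Observed coordinate differences: Δφ = +0.00402°, Δλ = -0.00375°.
Converting to metres (1° lat = 111000 m, cos φ = 0.583988): observed ΔN = 446.2 m, observed ΔE = -243.1 m.
Subtracting the expected shift leaves a residual of 446.2 − (419) = 27.2 m north and -243.1 − (-272) = 28.9 m east.
Residual distance = √(27.2² + 28.9²) = 39.7 m.

40 m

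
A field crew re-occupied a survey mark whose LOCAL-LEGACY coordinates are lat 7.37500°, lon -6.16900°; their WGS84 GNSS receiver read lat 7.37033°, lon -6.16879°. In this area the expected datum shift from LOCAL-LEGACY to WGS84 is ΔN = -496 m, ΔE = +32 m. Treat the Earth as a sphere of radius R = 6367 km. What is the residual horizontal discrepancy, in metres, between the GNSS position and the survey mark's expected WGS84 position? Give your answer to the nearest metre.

Observed coordinate differences: Δφ = -0.00467°, Δλ = +0.00021°.
Converting to metres (1° lat = 111125 m, cos φ = 0.991727): observed ΔN = -519.0 m, observed ΔE = 23.1 m.
Subtracting the expected shift leaves a residual of -519.0 − (-496) = -23.0 m north and 23.1 − (32) = -8.9 m east.
Residual distance = √((-23.0)² + (-8.9)²) = 24.6 m.

25 m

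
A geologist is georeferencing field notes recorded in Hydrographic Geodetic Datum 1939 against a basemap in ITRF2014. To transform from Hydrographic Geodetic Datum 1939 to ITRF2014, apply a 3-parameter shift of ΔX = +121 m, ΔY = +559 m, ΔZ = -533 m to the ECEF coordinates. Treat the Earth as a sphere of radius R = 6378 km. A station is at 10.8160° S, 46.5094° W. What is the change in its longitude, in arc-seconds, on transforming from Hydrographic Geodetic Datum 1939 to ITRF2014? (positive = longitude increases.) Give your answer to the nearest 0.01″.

Δλ = 15.56″

sin φ = -0.187656, cos φ = 0.982235, sin λ = -0.725487, cos λ = 0.688236.
East component: ΔE = −sin λ·ΔX + cos λ·ΔY = −(-0.725487)(121) + (0.688236)(559) = 472.51 m.
1° of latitude spans πR/180 = 111317 m; at latitude φ, 1° of longitude spans that × cos φ = 109339.5 m, so Δλ = 472.51 / 109339.5 × 3600 = 15.557″.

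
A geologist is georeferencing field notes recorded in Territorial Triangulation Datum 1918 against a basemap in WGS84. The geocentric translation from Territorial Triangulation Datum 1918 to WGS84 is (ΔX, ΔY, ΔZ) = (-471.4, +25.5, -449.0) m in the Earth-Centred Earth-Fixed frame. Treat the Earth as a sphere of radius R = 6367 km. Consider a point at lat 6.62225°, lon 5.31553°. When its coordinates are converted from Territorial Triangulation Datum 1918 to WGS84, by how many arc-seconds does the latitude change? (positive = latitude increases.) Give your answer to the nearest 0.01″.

Δφ = -12.70″

sin φ = 0.115323, cos φ = 0.993328, sin λ = 0.092640, cos λ = 0.995700.
North component: ΔN = −sin φ cos λ·ΔX − sin φ sin λ·ΔY + cos φ·ΔZ = −(0.115323)(0.995700)(-471.4) − (0.115323)(0.092640)(25.5) + (0.993328)(-449.0) = -392.15 m.
1° of latitude spans πR/180 = 111125 m, so Δφ = -392.15 / 111125 × 3600 = -12.704″.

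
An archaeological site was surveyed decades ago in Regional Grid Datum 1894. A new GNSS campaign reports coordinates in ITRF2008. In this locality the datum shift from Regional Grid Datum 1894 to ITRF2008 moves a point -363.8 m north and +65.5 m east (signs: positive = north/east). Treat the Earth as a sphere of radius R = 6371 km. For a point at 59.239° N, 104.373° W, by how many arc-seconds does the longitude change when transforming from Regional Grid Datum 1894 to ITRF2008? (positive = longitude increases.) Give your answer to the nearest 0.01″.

At latitude 59.239°, cos φ = 0.511458.
One radian of longitude at latitude φ spans R cos φ, so Δλ = ΔE / (R cos φ) = 65.5 / (6371000 × 0.511458) = 2.0101e-05 rad = 4.146″.

Δλ = 4.15″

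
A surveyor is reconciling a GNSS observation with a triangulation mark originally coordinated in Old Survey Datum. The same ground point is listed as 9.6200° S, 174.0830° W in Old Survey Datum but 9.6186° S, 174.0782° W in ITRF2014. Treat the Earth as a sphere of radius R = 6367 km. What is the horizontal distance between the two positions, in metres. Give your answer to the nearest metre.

548 m

Δφ = -9.6186° − -9.6200° = +0.0014°; Δλ = -174.0782° − -174.0830° = +0.0048°.
1° along a meridian = πR/180 = 111125 m.
ΔN = Δφ × 111125 = 155.6 m; ΔE = Δλ × 111125 × cos(-9.6200°) = +0.0048 × 111125 × 0.985938 = 525.9 m.
Distance = √(ΔE² + ΔN²) = √(525.9² + 155.6²) = 548.4 m.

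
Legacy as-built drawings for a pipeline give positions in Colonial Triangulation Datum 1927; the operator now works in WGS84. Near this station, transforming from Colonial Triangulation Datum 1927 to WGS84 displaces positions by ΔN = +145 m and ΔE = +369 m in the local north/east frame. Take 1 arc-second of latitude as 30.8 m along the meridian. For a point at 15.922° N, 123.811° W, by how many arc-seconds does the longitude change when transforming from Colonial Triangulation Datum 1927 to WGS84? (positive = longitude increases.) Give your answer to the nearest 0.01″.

Δλ = 12.46″

At latitude 15.922°, cos φ = 0.961636.
1″ of longitude at this latitude = 30.80 × cos φ = 29.6184 m, so Δλ = 369.0 / 29.6184 = 12.458″.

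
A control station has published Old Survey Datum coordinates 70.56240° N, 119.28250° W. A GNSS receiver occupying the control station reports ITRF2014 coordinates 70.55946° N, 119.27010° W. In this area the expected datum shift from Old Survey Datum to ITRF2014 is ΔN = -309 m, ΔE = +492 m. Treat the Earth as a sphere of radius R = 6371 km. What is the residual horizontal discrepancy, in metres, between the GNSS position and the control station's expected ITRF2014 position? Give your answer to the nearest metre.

Observed coordinate differences: Δφ = -0.00294°, Δλ = +0.01240°.
Converting to metres (1° lat = 111195 m, cos φ = 0.332780): observed ΔN = -326.9 m, observed ΔE = 458.8 m.
Subtracting the expected shift leaves a residual of -326.9 − (-309) = -17.9 m north and 458.8 − (492) = -33.2 m east.
Residual distance = √((-17.9)² + (-33.2)²) = 37.7 m.

38 m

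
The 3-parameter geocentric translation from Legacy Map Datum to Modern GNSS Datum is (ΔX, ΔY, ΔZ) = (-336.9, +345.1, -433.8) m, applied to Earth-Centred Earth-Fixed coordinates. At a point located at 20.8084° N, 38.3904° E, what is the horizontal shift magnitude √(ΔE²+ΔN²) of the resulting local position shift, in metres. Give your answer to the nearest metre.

The local east axis at (φ, λ) is (−sin λ, cos λ, 0), so ΔE = −sin(38.3904°)·(-336.9) + cos(38.3904°)·345.1 = 479.71 m.
The local north axis is (−sin φ cos λ, −sin φ sin λ, cos φ), giving ΔN = 93.806 − 76.133 − 405.505 = -387.83 m.
Horizontal magnitude = √(ΔE² + ΔN²) = √(479.71² + (-387.83)²) = 616.87 m.

617 m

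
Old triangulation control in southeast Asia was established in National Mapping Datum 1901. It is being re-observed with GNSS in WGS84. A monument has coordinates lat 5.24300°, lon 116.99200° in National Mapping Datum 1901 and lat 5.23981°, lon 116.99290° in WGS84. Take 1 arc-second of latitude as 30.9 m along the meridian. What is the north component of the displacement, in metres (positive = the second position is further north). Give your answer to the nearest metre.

ΔN = -355 m

Δφ = 5.23981° − 5.24300° = -0.00319°; Δλ = 116.99290° − 116.99200° = +0.00090°.
1° of latitude = 3600 × 30.90 = 111240 m.
ΔN = Δφ × 111240 = -354.9 m; ΔE = Δλ × 111240 × cos(5.24300°) = +0.00090 × 111240 × 0.995816 = 99.7 m.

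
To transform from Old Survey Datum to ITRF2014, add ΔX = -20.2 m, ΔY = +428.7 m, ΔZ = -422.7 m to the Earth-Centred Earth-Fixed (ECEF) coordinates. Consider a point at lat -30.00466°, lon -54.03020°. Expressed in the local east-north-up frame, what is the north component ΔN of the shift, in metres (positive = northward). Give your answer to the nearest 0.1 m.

The local north axis is (−sin φ cos λ, −sin φ sin λ, cos φ), giving ΔN = -5.933 − 173.504 − 366.052 = -545.49 m.

ΔN = -545.5 m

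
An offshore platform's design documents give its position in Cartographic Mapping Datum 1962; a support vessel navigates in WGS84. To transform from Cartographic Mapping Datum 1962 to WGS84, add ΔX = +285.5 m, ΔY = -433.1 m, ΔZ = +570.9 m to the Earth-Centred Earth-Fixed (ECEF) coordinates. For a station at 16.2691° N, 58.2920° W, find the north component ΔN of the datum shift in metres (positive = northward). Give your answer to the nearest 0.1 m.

At φ = 16.2691°, λ = -58.2920°: sin φ = 0.280149, cos φ = 0.959957, sin λ = -0.850738, cos λ = 0.525590.
ΔN = −sin φ cos λ·ΔX − sin φ sin λ·ΔY + cos φ·ΔZ = −(0.280149)(0.525590)(285.5) − (0.280149)(-0.850738)(-433.1) + (0.959957)(570.9) = 402.78 m.

ΔN = 402.8 m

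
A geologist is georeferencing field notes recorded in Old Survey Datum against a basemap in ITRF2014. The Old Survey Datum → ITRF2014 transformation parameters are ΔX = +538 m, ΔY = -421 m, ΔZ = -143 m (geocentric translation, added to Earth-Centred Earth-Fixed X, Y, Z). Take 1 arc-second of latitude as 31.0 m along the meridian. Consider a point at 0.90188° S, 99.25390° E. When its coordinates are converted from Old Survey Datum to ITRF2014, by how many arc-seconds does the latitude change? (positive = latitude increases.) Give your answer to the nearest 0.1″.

Δφ = -4.9″

sin φ = -0.015740, cos φ = 0.999876, sin λ = 0.986985, cos λ = -0.160810.
North component: ΔN = −sin φ cos λ·ΔX − sin φ sin λ·ΔY + cos φ·ΔZ = −(-0.015740)(-0.160810)(538) − (-0.015740)(0.986985)(-421) + (0.999876)(-143) = -150.88 m.
1° of latitude spans 3600 × 31.00 = 111600 m, so Δφ = -150.88 / 111600 × 3600 = -4.867″.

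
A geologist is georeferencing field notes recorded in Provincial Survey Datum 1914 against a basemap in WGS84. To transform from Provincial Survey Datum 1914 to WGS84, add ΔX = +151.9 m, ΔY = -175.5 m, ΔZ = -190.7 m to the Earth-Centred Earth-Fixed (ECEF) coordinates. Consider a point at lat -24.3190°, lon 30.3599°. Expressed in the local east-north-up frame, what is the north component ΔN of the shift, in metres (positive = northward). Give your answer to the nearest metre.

ΔN = -156 m

The local north axis is (−sin φ cos λ, −sin φ sin λ, cos φ), giving ΔN = 53.977 − 36.529 − 173.779 = -156.33 m.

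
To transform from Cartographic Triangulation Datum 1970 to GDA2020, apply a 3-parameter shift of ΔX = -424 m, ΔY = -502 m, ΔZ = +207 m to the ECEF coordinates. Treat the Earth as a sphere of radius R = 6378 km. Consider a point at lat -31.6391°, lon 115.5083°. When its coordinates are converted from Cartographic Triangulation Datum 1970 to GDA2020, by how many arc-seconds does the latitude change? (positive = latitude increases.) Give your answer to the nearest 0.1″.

Δφ = 1.1″

sin φ = -0.524567, cos φ = 0.851369, sin λ = 0.902523, cos λ = -0.430642.
North component: ΔN = −sin φ cos λ·ΔX − sin φ sin λ·ΔY + cos φ·ΔZ = −(-0.524567)(-0.430642)(-424) − (-0.524567)(0.902523)(-502) + (0.851369)(207) = 34.35 m.
1° of latitude spans πR/180 = 111317 m, so Δφ = 34.35 / 111317 × 3600 = 1.111″.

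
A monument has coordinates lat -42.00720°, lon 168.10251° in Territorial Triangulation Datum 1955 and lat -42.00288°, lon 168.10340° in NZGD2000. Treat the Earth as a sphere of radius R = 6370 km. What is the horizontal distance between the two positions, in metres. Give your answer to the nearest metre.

Δφ = -42.00288° − -42.00720° = +0.00432°; Δλ = 168.10340° − 168.10251° = +0.00089°.
1° along a meridian = πR/180 = 111177 m.
ΔN = Δφ × 111177 = 480.3 m; ΔE = Δλ × 111177 × cos(-42.00720°) = +0.00089 × 111177 × 0.743061 = 73.5 m.
Distance = √(ΔE² + ΔN²) = √(73.5² + 480.3²) = 485.9 m.

486 m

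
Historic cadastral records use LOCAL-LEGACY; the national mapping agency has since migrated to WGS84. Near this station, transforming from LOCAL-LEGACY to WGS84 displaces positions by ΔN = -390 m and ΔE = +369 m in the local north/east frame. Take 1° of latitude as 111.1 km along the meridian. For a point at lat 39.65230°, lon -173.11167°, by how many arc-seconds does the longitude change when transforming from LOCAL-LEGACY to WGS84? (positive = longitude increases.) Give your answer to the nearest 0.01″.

Δλ = 15.53″

At latitude 39.65230°, cos φ = 0.769931.
1° of longitude at this latitude = 111.1 × cos φ = 85.54 km, so Δλ = 369.0 / 85539.3 = 0.0043138° = 15.530″.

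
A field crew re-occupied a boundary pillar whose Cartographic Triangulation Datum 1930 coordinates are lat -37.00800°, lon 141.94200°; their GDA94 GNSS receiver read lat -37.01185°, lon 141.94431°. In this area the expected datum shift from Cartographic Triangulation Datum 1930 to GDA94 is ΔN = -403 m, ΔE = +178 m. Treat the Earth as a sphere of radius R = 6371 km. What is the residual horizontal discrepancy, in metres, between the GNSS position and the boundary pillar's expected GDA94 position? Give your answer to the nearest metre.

Observed coordinate differences: Δφ = -0.00385°, Δλ = +0.00231°.
Converting to metres (1° lat = 111195 m, cos φ = 0.798551): observed ΔN = -428.1 m, observed ΔE = 205.1 m.
Subtracting the expected shift leaves a residual of -428.1 − (-403) = -25.1 m north and 205.1 − (178) = 27.1 m east.
Residual distance = √((-25.1)² + 27.1²) = 37.0 m.

37 m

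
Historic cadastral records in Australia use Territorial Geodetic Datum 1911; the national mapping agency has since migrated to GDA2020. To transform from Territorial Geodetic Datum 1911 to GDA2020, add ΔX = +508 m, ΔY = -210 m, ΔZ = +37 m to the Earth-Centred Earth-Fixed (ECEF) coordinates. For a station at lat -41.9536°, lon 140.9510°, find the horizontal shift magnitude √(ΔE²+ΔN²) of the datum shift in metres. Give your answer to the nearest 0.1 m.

The local east axis at (φ, λ) is (−sin λ, cos λ, 0), so ΔE = −sin(140.9510°)·508 + cos(140.9510°)·(-210) = -156.94 m.
The local north axis is (−sin φ cos λ, −sin φ sin λ, cos φ), giving ΔN = -263.746 − 88.444 + 27.516 = -324.67 m.
Horizontal magnitude = √(ΔE² + ΔN²) = √((-156.94)² + (-324.67)²) = 360.62 m.

360.6 m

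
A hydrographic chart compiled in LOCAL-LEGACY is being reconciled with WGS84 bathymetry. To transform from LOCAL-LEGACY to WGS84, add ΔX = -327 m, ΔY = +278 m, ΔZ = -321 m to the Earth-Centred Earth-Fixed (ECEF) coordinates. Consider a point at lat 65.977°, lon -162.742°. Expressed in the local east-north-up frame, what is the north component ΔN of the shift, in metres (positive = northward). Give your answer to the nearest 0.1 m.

At φ = 65.977°, λ = -162.742°: sin φ = 0.913382, cos φ = 0.407103, sin λ = -0.296675, cos λ = -0.954979.
ΔN = −sin φ cos λ·ΔX − sin φ sin λ·ΔY + cos φ·ΔZ = −(0.913382)(-0.954979)(-327) − (0.913382)(-0.296675)(278) + (0.407103)(-321) = -340.58 m.

ΔN = -340.6 m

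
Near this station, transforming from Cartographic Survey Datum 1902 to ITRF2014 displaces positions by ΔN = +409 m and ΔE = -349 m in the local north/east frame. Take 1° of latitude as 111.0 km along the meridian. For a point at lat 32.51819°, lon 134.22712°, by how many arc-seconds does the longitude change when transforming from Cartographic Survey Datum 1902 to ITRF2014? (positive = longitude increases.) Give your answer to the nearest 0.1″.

Δλ = -13.4″

At latitude 32.51819°, cos φ = 0.843221.
1° of longitude at this latitude = 111.0 × cos φ = 93.60 km, so Δλ = -349.0 / 93597.5 = -0.0037287° = -13.423″.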